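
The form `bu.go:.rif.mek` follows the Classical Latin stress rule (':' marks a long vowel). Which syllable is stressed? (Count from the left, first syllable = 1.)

3

Classical Latin: stress the penult if heavy (long vowel or closed), else the antepenult.
Weights: 2 go: H, 3 rif H, 4 mek H.
The penult (syllable 3, rif) is heavy, so it takes stress.
Stress on syllable 3: bu.go:.ˈrif.mek.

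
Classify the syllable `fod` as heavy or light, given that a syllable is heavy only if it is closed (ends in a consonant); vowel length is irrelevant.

`fod`: short vowel, closed (coda /d/). Closed (coda /d/) → heavy.

heavy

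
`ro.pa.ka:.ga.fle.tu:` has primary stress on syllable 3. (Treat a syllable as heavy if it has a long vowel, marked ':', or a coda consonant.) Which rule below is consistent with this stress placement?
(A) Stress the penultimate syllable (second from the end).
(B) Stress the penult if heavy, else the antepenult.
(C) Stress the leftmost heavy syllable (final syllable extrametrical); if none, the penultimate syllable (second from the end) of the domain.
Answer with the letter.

Rule A → syllable 5 (observed: 3).
Rule B → syllable 4 (observed: 3).
Rule C → syllable 3 ✓.

C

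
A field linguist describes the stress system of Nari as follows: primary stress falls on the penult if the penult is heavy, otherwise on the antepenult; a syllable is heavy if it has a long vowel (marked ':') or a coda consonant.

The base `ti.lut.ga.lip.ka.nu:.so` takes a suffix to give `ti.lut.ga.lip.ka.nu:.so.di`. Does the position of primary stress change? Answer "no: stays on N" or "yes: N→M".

Base `ti.lut.ga.lip.ka.nu:.so` (7 syllables):
  Weights: 5 ka L, 6 nu: H, 7 so L.
  The penult (syllable 6, nu:) is heavy, so it takes stress.
  → primary stress on syllable 6.
Suffixed `ti.lut.ga.lip.ka.nu:.so.di` (8 syllables):
  Weights: 6 nu: H, 7 so L, 8 di L.
  The penult (syllable 7, so) is light, so stress falls on the antepenult (syllable 6, nu:).
  → primary stress on syllable 6.

no: stays on 6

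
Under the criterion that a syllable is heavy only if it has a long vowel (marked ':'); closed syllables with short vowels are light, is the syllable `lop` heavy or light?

`lop`: short vowel, closed (coda /p/). Short vowel → light.

light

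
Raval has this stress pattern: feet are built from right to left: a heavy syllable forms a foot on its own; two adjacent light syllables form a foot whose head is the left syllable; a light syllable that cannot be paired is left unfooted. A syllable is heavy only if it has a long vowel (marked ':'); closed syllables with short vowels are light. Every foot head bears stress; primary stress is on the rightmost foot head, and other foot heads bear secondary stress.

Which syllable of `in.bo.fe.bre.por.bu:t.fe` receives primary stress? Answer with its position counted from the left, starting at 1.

Weights: 1 in L, 2 bo L, 3 fe L, 4 bre L, 5 por L, 6 bu:t H, 7 fe L.
Parse right to left (heavy = foot alone; LL = one foot; stranded L unfooted): in (ˈbo.fe) (ˈbre.por) (ˈbu:t) fe.
Foot heads: 2, 4, 6.
Primary stress on the rightmost head = syllable 6.
Primary stress: syllable 6 → in.bo.fe.bre.por.ˈbu:t.fe.

6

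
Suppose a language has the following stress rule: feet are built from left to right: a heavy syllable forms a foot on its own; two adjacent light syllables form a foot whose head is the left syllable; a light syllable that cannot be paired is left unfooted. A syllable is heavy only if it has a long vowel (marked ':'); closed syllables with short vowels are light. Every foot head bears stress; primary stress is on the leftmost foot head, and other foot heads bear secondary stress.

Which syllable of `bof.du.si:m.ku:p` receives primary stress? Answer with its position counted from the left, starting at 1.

1

Weights: 1 bof L, 2 du L, 3 si:m H, 4 ku:p H.
Parse left to right (heavy = foot alone; LL = one foot; stranded L unfooted): (ˈbof.du) (ˈsi:m) (ˈku:p).
Foot heads: 1, 3, 4.
Primary stress on the leftmost head = syllable 1.
Primary stress: syllable 1 → ˈbof.du.si:m.ku:p.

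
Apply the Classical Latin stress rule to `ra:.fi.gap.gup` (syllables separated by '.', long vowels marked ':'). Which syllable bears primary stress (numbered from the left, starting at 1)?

3

Classical Latin: stress the penult if heavy (long vowel or closed), else the antepenult.
Weights: 2 fi L, 3 gap H, 4 gup H.
The penult (syllable 3, gap) is heavy, so it takes stress.
Stress on syllable 3: ra:.fi.ˈgap.gup.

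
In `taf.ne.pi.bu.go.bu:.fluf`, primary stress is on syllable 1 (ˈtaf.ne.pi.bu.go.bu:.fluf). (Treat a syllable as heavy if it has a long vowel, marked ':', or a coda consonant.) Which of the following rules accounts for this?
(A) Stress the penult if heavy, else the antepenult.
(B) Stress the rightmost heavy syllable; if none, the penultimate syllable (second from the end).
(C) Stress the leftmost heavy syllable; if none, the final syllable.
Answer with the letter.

Rule A → syllable 6 (observed: 1).
Rule B → syllable 7 (observed: 1).
Rule C → syllable 1 ✓.

C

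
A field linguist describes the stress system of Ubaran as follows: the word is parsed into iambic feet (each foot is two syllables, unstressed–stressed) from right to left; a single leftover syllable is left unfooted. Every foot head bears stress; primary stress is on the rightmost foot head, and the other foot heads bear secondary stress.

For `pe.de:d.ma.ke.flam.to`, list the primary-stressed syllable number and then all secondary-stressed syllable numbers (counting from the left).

primary 6, secondary 2, 4

Parse right to left into iambic (σˈσ) feet: (pe.ˈde:d) (ma.ˈke) (flam.ˈto).
Foot heads (stressed positions): 2, 4, 6.
End Rule Rightmost: primary stress on the rightmost head = syllable 6.
Secondary stress on 2, 4: pe.ˌde:d.ma.ˌke.flam.ˈto.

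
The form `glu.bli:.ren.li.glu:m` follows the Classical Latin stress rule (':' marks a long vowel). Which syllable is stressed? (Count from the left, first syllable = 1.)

Classical Latin: stress the penult if heavy (long vowel or closed), else the antepenult.
Weights: 3 ren H, 4 li L, 5 glu:m H.
The penult (syllable 4, li) is light, so stress falls on the antepenult (syllable 3, ren).
Stress on syllable 3: glu.bli:.ˈren.li.glu:m.

3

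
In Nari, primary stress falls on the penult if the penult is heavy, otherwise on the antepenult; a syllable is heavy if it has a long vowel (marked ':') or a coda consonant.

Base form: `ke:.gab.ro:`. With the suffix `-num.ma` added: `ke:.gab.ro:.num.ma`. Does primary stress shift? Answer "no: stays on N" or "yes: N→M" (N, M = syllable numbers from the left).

Base `ke:.gab.ro:` (3 syllables):
  Weights: 1 ke: H, 2 gab H, 3 ro: H.
  The penult (syllable 2, gab) is heavy, so it takes stress.
  → primary stress on syllable 2.
Suffixed `ke:.gab.ro:.num.ma` (5 syllables):
  Weights: 3 ro: H, 4 num H, 5 ma L.
  The penult (syllable 4, num) is heavy, so it takes stress.
  → primary stress on syllable 4.

yes: 2→4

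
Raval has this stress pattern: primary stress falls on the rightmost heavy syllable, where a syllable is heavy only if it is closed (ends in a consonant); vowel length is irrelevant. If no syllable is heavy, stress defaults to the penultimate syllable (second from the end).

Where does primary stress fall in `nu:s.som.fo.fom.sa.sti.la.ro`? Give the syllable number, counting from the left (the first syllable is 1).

Weights: 1 nu:s H, 2 som H, 3 fo L, 4 fom H, 5 sa L, 6 sti L, 7 la L, 8 ro L.
Heavy syllables in the domain: 1, 2, 4. The rightmost is syllable 4 (fom).
Primary stress: syllable 4 → nu:s.som.fo.ˈfom.sa.sti.la.ro.

4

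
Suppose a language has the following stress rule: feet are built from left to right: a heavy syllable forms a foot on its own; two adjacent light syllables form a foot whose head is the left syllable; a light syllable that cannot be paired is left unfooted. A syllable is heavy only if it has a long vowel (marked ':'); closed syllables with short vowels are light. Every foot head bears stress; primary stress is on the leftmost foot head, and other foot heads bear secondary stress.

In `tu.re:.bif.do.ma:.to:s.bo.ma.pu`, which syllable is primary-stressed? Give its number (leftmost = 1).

2

Weights: 1 tu L, 2 re: H, 3 bif L, 4 do L, 5 ma: H, 6 to:s H, 7 bo L, 8 ma L, 9 pu L.
Parse left to right (heavy = foot alone; LL = one foot; stranded L unfooted): tu (ˈre:) (ˈbif.do) (ˈma:) (ˈto:s) (ˈbo.ma) pu.
Foot heads: 2, 3, 5, 6, 7.
Primary stress on the leftmost head = syllable 2.
Primary stress: syllable 2 → tu.ˈre:.bif.do.ma:.to:s.bo.ma.pu.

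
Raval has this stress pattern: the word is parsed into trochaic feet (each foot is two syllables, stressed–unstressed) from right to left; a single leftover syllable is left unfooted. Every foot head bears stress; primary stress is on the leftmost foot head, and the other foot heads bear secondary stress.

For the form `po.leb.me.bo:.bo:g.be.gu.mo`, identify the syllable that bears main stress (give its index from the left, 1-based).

1

Parse right to left into trochaic (ˈσσ) feet: (ˈpo.leb) (ˈme.bo:) (ˈbo:g.be) (ˈgu.mo).
Foot heads (stressed positions): 1, 3, 5, 7.
End Rule Leftmost: primary stress on the leftmost head = syllable 1.
Primary stress: syllable 1 → ˈpo.leb.me.bo:.bo:g.be.gu.mo.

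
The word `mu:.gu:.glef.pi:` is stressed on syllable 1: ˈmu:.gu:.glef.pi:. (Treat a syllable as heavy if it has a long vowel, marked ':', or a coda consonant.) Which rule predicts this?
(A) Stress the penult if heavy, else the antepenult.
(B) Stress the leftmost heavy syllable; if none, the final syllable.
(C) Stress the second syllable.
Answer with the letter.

B

Rule A → syllable 3 (observed: 1).
Rule B → syllable 1 ✓.
Rule C → syllable 2 (observed: 1).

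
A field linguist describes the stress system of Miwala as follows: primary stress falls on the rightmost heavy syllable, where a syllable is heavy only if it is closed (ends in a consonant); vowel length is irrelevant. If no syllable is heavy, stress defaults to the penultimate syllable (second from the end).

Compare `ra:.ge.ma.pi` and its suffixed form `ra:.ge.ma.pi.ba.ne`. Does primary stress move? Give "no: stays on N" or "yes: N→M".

yes: 3→5

Base `ra:.ge.ma.pi` (4 syllables):
  Weights: 1 ra: L, 2 ge L, 3 ma L, 4 pi L.
  No heavy syllable in the domain; default to the penultimate syllable (second from the end) = syllable 3.
  → primary stress on syllable 3.
Suffixed `ra:.ge.ma.pi.ba.ne` (6 syllables):
  Weights: 1 ra: L, 2 ge L, 3 ma L, 4 pi L, 5 ba L, 6 ne L.
  No heavy syllable in the domain; default to the penultimate syllable (second from the end) = syllable 5.
  → primary stress on syllable 5.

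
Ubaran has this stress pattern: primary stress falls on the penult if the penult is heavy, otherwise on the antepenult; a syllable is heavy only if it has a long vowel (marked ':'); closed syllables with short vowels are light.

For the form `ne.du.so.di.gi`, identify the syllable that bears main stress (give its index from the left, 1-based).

3

Weights: 3 so L, 4 di L, 5 gi L.
The penult (syllable 4, di) is light, so stress falls on the antepenult (syllable 3, so).
Primary stress: syllable 3 → ne.du.ˈso.di.gi.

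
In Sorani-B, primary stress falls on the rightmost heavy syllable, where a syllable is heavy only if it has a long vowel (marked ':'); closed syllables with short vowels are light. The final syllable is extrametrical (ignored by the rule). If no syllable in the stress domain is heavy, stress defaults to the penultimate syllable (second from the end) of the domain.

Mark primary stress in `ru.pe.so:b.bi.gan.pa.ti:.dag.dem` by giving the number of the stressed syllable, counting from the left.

The final syllable (9, dem) is extrametrical; the stress domain is syllables 1–8.
Weights: 1 ru L, 2 pe L, 3 so:b H, 4 bi L, 5 gan L, 6 pa L, 7 ti: H, 8 dag L.
Heavy syllables in the domain: 3, 7. The rightmost is syllable 7 (ti:).
Primary stress: syllable 7 → ru.pe.so:b.bi.gan.pa.ˈti:.dag.dem.

7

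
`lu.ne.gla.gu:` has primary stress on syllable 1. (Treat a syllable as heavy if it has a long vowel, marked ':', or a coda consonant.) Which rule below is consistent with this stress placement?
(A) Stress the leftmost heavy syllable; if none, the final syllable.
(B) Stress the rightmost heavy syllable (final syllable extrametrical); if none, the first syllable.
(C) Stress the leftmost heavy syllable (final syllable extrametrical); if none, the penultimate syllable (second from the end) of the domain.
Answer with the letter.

B

Rule A → syllable 4 (observed: 1).
Rule B → syllable 1 ✓.
Rule C → syllable 2 (observed: 1).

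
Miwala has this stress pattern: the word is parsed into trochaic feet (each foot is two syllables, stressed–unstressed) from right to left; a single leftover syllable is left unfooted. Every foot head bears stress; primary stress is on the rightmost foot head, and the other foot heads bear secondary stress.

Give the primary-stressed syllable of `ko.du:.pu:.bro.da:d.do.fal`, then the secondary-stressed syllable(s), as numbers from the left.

Parse right to left into trochaic (ˈσσ) feet: ko (ˈdu:.pu:) (ˈbro.da:d) (ˈdo.fal). Syllable 1 is left unfooted.
Foot heads (stressed positions): 2, 4, 6.
End Rule Rightmost: primary stress on the rightmost head = syllable 6.
Secondary stress on 2, 4: ko.ˌdu:.pu:.ˌbro.da:d.ˈdo.fal.

primary 6, secondary 2, 4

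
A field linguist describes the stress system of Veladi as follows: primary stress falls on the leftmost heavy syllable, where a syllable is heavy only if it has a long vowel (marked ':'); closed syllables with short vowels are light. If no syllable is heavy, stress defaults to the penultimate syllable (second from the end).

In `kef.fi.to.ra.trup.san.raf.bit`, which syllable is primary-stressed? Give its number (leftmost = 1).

Weights: 1 kef L, 2 fi L, 3 to L, 4 ra L, 5 trup L, 6 san L, 7 raf L, 8 bit L.
No heavy syllable in the domain; default to the penultimate syllable (second from the end) = syllable 7.
Primary stress: syllable 7 → kef.fi.to.ra.trup.san.ˈraf.bit.

7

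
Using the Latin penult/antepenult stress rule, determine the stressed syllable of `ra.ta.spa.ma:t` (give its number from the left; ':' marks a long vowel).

Classical Latin: stress the penult if heavy (long vowel or closed), else the antepenult.
Weights: 2 ta L, 3 spa L, 4 ma:t H.
The penult (syllable 3, spa) is light, so stress falls on the antepenult (syllable 2, ta).
Stress on syllable 2: ra.ˈta.spa.ma:t.

2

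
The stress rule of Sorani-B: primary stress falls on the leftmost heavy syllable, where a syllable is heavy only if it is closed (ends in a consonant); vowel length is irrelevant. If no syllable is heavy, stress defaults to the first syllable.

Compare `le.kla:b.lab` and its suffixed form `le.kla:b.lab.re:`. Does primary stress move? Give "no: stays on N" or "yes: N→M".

no: stays on 2

Base `le.kla:b.lab` (3 syllables):
  Weights: 1 le L, 2 kla:b H, 3 lab H.
  Heavy syllables in the domain: 2, 3. The leftmost is syllable 2 (kla:b).
  → primary stress on syllable 2.
Suffixed `le.kla:b.lab.re:` (4 syllables):
  Weights: 1 le L, 2 kla:b H, 3 lab H, 4 re: L.
  Heavy syllables in the domain: 2, 3. The leftmost is syllable 2 (kla:b).
  → primary stress on syllable 2.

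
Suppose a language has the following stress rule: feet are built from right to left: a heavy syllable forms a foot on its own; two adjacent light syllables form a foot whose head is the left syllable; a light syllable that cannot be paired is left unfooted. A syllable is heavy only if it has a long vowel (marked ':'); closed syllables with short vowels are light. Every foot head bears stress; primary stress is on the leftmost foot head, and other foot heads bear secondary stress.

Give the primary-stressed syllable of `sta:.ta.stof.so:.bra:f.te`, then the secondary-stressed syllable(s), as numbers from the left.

primary 1, secondary 2, 4, 5

Weights: 1 sta: H, 2 ta L, 3 stof L, 4 so: H, 5 bra:f H, 6 te L.
Parse right to left (heavy = foot alone; LL = one foot; stranded L unfooted): (ˈsta:) (ˈta.stof) (ˈso:) (ˈbra:f) te.
Foot heads: 1, 2, 4, 5.
Primary stress on the leftmost head = syllable 1.
Secondary stress on 2, 4, 5: ˈsta:.ˌta.stof.ˌso:.ˌbra:f.te.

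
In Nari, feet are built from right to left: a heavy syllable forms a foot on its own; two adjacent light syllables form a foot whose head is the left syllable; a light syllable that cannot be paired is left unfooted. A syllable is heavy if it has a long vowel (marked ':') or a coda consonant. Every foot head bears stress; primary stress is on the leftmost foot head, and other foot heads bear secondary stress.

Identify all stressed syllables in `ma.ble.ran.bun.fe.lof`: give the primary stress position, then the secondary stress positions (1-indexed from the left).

primary 1, secondary 3, 4, 6

Weights: 1 ma L, 2 ble L, 3 ran H, 4 bun H, 5 fe L, 6 lof H.
Parse right to left (heavy = foot alone; LL = one foot; stranded L unfooted): (ˈma.ble) (ˈran) (ˈbun) fe (ˈlof).
Foot heads: 1, 3, 4, 6.
Primary stress on the leftmost head = syllable 1.
Secondary stress on 3, 4, 6: ˈma.ble.ˌran.ˌbun.fe.ˌlof.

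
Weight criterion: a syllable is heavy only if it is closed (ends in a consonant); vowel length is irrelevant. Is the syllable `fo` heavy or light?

`fo`: short vowel, open (no coda). Open (no coda) → light.

light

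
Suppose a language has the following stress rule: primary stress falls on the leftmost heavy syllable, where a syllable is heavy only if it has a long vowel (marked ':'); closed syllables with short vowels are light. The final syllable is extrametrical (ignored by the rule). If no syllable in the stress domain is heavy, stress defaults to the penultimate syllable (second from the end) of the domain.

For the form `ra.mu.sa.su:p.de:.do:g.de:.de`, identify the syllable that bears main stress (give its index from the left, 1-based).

The final syllable (8, de) is extrametrical; the stress domain is syllables 1–7.
Weights: 1 ra L, 2 mu L, 3 sa L, 4 su:p H, 5 de: H, 6 do:g H, 7 de: H.
Heavy syllables in the domain: 4, 5, 6, 7. The leftmost is syllable 4 (su:p).
Primary stress: syllable 4 → ra.mu.sa.ˈsu:p.de:.do:g.de:.de.

4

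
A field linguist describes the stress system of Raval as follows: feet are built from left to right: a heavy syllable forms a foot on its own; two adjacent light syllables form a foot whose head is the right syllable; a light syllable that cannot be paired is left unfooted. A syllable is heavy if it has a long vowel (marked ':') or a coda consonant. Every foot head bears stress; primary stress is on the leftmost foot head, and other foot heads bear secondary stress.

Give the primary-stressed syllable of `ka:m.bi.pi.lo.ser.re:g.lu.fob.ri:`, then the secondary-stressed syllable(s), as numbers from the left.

primary 1, secondary 3, 5, 6, 8, 9

Weights: 1 ka:m H, 2 bi L, 3 pi L, 4 lo L, 5 ser H, 6 re:g H, 7 lu L, 8 fob H, 9 ri: H.
Parse left to right (heavy = foot alone; LL = one foot; stranded L unfooted): (ˈka:m) (bi.ˈpi) lo (ˈser) (ˈre:g) lu (ˈfob) (ˈri:).
Foot heads: 1, 3, 5, 6, 8, 9.
Primary stress on the leftmost head = syllable 1.
Secondary stress on 3, 5, 6, 8, 9: ˈka:m.bi.ˌpi.lo.ˌser.ˌre:g.lu.ˌfob.ˌri:.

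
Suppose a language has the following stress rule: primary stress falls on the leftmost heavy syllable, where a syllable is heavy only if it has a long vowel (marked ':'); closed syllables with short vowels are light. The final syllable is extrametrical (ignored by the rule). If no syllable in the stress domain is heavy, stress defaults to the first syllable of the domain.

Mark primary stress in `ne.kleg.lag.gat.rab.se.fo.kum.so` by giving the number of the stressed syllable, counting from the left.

The final syllable (9, so) is extrametrical; the stress domain is syllables 1–8.
Weights: 1 ne L, 2 kleg L, 3 lag L, 4 gat L, 5 rab L, 6 se L, 7 fo L, 8 kum L.
No heavy syllable in the domain; default to the first syllable of the domain = syllable 1.
Primary stress: syllable 1 → ˈne.kleg.lag.gat.rab.se.fo.kum.so.

1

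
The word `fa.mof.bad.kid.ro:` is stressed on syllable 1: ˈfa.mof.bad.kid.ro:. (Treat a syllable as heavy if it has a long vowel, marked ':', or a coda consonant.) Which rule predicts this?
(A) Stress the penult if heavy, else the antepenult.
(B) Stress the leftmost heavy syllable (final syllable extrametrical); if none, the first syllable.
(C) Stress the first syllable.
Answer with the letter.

Rule A → syllable 4 (observed: 1).
Rule B → syllable 2 (observed: 1).
Rule C → syllable 1 ✓.

C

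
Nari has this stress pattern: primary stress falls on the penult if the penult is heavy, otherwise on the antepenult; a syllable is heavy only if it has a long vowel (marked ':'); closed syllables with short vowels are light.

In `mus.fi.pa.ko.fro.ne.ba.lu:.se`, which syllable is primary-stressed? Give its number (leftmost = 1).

8

Weights: 7 ba L, 8 lu: H, 9 se L.
The penult (syllable 8, lu:) is heavy, so it takes stress.
Primary stress: syllable 8 → mus.fi.pa.ko.fro.ne.ba.ˈlu:.se.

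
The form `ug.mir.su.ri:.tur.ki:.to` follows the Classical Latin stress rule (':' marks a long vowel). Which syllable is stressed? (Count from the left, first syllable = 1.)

Classical Latin: stress the penult if heavy (long vowel or closed), else the antepenult.
Weights: 5 tur H, 6 ki: H, 7 to L.
The penult (syllable 6, ki:) is heavy, so it takes stress.
Stress on syllable 6: ug.mir.su.ri:.tur.ˈki:.to.

6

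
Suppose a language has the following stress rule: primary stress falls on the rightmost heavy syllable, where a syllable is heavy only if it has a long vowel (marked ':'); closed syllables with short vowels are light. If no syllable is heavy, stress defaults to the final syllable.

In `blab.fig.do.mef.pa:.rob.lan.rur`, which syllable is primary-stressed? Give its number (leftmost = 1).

5

Weights: 1 blab L, 2 fig L, 3 do L, 4 mef L, 5 pa: H, 6 rob L, 7 lan L, 8 rur L.
Heavy syllables in the domain: 5. The rightmost is syllable 5 (pa:).
Primary stress: syllable 5 → blab.fig.do.mef.ˈpa:.rob.lan.rur.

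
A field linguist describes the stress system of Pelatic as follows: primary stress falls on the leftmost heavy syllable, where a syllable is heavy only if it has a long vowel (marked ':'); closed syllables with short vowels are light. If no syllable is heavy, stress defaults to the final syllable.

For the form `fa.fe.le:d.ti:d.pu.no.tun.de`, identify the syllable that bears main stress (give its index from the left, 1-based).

Weights: 1 fa L, 2 fe L, 3 le:d H, 4 ti:d H, 5 pu L, 6 no L, 7 tun L, 8 de L.
Heavy syllables in the domain: 3, 4. The leftmost is syllable 3 (le:d).
Primary stress: syllable 3 → fa.fe.ˈle:d.ti:d.pu.no.tun.de.

3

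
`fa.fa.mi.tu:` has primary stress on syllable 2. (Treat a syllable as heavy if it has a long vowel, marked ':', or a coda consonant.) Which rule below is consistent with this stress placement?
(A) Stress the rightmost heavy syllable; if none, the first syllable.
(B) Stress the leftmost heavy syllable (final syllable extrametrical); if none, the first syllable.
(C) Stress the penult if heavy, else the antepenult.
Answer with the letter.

C

Rule A → syllable 4 (observed: 2).
Rule B → syllable 1 (observed: 2).
Rule C → syllable 2 ✓.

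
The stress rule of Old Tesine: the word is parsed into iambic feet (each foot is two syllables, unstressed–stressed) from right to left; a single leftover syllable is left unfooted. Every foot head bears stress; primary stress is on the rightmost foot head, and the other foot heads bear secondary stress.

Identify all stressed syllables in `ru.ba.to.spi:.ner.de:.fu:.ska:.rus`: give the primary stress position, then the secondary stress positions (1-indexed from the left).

Parse right to left into iambic (σˈσ) feet: ru (ba.ˈto) (spi:.ˈner) (de:.ˈfu:) (ska:.ˈrus). Syllable 1 is left unfooted.
Foot heads (stressed positions): 3, 5, 7, 9.
End Rule Rightmost: primary stress on the rightmost head = syllable 9.
Secondary stress on 3, 5, 7: ru.ba.ˌto.spi:.ˌner.de:.ˌfu:.ska:.ˈrus.

primary 9, secondary 3, 5, 7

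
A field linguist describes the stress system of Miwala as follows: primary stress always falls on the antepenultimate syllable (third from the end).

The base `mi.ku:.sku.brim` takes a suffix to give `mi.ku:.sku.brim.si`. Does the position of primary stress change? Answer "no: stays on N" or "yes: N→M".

yes: 2→3

Base `mi.ku:.sku.brim` (4 syllables):
  The word has 4 syllables; the antepenultimate syllable (third from the end) is syllable 2 (ku:).
  → primary stress on syllable 2.
Suffixed `mi.ku:.sku.brim.si` (5 syllables):
  The word has 5 syllables; the antepenultimate syllable (third from the end) is syllable 3 (sku).
  → primary stress on syllable 3.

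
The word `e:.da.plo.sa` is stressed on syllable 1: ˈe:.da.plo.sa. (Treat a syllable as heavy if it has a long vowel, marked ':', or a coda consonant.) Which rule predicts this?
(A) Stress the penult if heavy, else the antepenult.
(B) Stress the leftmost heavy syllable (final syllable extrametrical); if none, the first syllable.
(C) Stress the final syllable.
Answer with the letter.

Rule A → syllable 2 (observed: 1).
Rule B → syllable 1 ✓.
Rule C → syllable 4 (observed: 1).

B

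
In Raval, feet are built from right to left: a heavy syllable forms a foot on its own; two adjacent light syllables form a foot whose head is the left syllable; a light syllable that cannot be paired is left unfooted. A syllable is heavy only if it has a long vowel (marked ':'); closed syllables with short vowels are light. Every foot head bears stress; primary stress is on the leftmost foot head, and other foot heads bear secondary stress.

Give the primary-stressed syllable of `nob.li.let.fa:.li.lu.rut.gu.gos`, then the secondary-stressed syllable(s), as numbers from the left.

primary 2, secondary 4, 6, 8

Weights: 1 nob L, 2 li L, 3 let L, 4 fa: H, 5 li L, 6 lu L, 7 rut L, 8 gu L, 9 gos L.
Parse right to left (heavy = foot alone; LL = one foot; stranded L unfooted): nob (ˈli.let) (ˈfa:) li (ˈlu.rut) (ˈgu.gos).
Foot heads: 2, 4, 6, 8.
Primary stress on the leftmost head = syllable 2.
Secondary stress on 4, 6, 8: nob.ˈli.let.ˌfa:.li.ˌlu.rut.ˌgu.gos.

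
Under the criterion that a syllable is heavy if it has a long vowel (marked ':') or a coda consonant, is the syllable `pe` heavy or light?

`pe`: short vowel, open (no coda). Short vowel, open → light.

light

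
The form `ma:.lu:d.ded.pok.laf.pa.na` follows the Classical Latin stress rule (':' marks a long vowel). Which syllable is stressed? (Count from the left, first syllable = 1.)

Classical Latin: stress the penult if heavy (long vowel or closed), else the antepenult.
Weights: 5 laf H, 6 pa L, 7 na L.
The penult (syllable 6, pa) is light, so stress falls on the antepenult (syllable 5, laf).
Stress on syllable 5: ma:.lu:d.ded.pok.ˈlaf.pa.na.

5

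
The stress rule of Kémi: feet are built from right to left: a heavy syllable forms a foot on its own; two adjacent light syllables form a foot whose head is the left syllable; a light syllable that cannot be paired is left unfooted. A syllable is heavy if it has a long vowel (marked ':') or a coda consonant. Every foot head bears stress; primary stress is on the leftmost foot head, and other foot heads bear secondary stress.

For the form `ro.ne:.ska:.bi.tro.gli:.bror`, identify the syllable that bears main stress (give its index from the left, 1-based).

2

Weights: 1 ro L, 2 ne: H, 3 ska: H, 4 bi L, 5 tro L, 6 gli: H, 7 bror H.
Parse right to left (heavy = foot alone; LL = one foot; stranded L unfooted): ro (ˈne:) (ˈska:) (ˈbi.tro) (ˈgli:) (ˈbror).
Foot heads: 2, 3, 4, 6, 7.
Primary stress on the leftmost head = syllable 2.
Primary stress: syllable 2 → ro.ˈne:.ska:.bi.tro.gli:.bror.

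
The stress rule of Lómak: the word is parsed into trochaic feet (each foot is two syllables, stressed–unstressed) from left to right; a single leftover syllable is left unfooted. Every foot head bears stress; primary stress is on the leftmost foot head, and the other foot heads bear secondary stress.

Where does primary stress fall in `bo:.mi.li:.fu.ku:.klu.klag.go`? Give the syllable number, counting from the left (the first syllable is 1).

1

Parse left to right into trochaic (ˈσσ) feet: (ˈbo:.mi) (ˈli:.fu) (ˈku:.klu) (ˈklag.go).
Foot heads (stressed positions): 1, 3, 5, 7.
End Rule Leftmost: primary stress on the leftmost head = syllable 1.
Primary stress: syllable 1 → ˈbo:.mi.li:.fu.ku:.klu.klag.go.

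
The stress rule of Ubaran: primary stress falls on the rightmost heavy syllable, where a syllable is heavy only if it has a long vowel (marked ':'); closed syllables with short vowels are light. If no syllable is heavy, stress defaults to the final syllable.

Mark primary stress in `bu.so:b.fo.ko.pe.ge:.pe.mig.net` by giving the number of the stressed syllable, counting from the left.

6

Weights: 1 bu L, 2 so:b H, 3 fo L, 4 ko L, 5 pe L, 6 ge: H, 7 pe L, 8 mig L, 9 net L.
Heavy syllables in the domain: 2, 6. The rightmost is syllable 6 (ge:).
Primary stress: syllable 6 → bu.so:b.fo.ko.pe.ˈge:.pe.mig.net.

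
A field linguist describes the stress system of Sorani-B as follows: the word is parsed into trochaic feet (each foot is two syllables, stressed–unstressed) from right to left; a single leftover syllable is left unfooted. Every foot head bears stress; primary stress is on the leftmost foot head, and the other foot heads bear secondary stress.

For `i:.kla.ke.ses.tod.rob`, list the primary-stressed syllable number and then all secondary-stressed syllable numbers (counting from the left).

Parse right to left into trochaic (ˈσσ) feet: (ˈi:.kla) (ˈke.ses) (ˈtod.rob).
Foot heads (stressed positions): 1, 3, 5.
End Rule Leftmost: primary stress on the leftmost head = syllable 1.
Secondary stress on 3, 5: ˈi:.kla.ˌke.ses.ˌtod.rob.

primary 1, secondary 3, 5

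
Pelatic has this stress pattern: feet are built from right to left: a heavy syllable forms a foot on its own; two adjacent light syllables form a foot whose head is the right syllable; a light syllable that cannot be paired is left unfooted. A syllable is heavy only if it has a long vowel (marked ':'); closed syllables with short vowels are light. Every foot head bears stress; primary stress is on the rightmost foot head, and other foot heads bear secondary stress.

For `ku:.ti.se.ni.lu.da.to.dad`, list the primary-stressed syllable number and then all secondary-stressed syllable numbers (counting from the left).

Weights: 1 ku: H, 2 ti L, 3 se L, 4 ni L, 5 lu L, 6 da L, 7 to L, 8 dad L.
Parse right to left (heavy = foot alone; LL = one foot; stranded L unfooted): (ˈku:) ti (se.ˈni) (lu.ˈda) (to.ˈdad).
Foot heads: 1, 4, 6, 8.
Primary stress on the rightmost head = syllable 8.
Secondary stress on 1, 4, 6: ˌku:.ti.se.ˌni.lu.ˌda.to.ˈdad.

primary 8, secondary 1, 4, 6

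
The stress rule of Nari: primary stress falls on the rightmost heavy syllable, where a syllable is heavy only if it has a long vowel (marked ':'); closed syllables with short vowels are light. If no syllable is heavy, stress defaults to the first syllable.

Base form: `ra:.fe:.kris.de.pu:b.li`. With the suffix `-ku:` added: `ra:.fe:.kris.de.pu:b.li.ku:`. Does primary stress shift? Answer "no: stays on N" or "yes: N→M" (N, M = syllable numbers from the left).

Base `ra:.fe:.kris.de.pu:b.li` (6 syllables):
  Weights: 1 ra: H, 2 fe: H, 3 kris L, 4 de L, 5 pu:b H, 6 li L.
  Heavy syllables in the domain: 1, 2, 5. The rightmost is syllable 5 (pu:b).
  → primary stress on syllable 5.
Suffixed `ra:.fe:.kris.de.pu:b.li.ku:` (7 syllables):
  Weights: 1 ra: H, 2 fe: H, 3 kris L, 4 de L, 5 pu:b H, 6 li L, 7 ku: H.
  Heavy syllables in the domain: 1, 2, 5, 7. The rightmost is syllable 7 (ku:).
  → primary stress on syllable 7.

yes: 5→7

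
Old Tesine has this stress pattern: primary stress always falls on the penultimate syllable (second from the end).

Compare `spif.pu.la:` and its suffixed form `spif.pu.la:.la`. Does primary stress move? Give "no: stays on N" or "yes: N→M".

Base `spif.pu.la:` (3 syllables):
  The word has 3 syllables; the penultimate syllable (second from the end) is syllable 2 (pu).
  → primary stress on syllable 2.
Suffixed `spif.pu.la:.la` (4 syllables):
  The word has 4 syllables; the penultimate syllable (second from the end) is syllable 3 (la:).
  → primary stress on syllable 3.

yes: 2→3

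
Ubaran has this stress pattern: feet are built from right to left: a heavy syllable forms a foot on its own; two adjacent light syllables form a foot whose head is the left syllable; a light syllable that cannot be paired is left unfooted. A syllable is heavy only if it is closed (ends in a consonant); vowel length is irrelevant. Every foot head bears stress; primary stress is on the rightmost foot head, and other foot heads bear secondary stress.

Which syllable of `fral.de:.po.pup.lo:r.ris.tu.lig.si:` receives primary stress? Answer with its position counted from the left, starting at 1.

8

Weights: 1 fral H, 2 de: L, 3 po L, 4 pup H, 5 lo:r H, 6 ris H, 7 tu L, 8 lig H, 9 si: L.
Parse right to left (heavy = foot alone; LL = one foot; stranded L unfooted): (ˈfral) (ˈde:.po) (ˈpup) (ˈlo:r) (ˈris) tu (ˈlig) si:.
Foot heads: 1, 2, 4, 5, 6, 8.
Primary stress on the rightmost head = syllable 8.
Primary stress: syllable 8 → fral.de:.po.pup.lo:r.ris.tu.ˈlig.si:.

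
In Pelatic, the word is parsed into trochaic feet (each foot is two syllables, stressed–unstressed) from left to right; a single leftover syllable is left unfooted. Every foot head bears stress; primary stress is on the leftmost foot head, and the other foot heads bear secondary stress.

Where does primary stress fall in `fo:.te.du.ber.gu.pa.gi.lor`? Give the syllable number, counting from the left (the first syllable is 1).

Parse left to right into trochaic (ˈσσ) feet: (ˈfo:.te) (ˈdu.ber) (ˈgu.pa) (ˈgi.lor).
Foot heads (stressed positions): 1, 3, 5, 7.
End Rule Leftmost: primary stress on the leftmost head = syllable 1.
Primary stress: syllable 1 → ˈfo:.te.du.ber.gu.pa.gi.lor.

1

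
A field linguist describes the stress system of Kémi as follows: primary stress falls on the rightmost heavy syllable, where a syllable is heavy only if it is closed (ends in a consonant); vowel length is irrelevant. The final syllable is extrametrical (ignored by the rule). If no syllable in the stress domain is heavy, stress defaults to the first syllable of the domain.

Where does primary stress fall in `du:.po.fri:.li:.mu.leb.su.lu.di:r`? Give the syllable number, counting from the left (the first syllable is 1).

6

The final syllable (9, di:r) is extrametrical; the stress domain is syllables 1–8.
Weights: 1 du: L, 2 po L, 3 fri: L, 4 li: L, 5 mu L, 6 leb H, 7 su L, 8 lu L.
Heavy syllables in the domain: 6. The rightmost is syllable 6 (leb).
Primary stress: syllable 6 → du:.po.fri:.li:.mu.ˈleb.su.lu.di:r.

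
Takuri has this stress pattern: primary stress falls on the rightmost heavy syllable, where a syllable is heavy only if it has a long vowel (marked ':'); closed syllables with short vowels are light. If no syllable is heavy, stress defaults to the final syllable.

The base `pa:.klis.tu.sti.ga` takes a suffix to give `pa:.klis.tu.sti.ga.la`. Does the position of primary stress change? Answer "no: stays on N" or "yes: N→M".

no: stays on 1

Base `pa:.klis.tu.sti.ga` (5 syllables):
  Weights: 1 pa: H, 2 klis L, 3 tu L, 4 sti L, 5 ga L.
  Heavy syllables in the domain: 1. The rightmost is syllable 1 (pa:).
  → primary stress on syllable 1.
Suffixed `pa:.klis.tu.sti.ga.la` (6 syllables):
  Weights: 1 pa: H, 2 klis L, 3 tu L, 4 sti L, 5 ga L, 6 la L.
  Heavy syllables in the domain: 1. The rightmost is syllable 1 (pa:).
  → primary stress on syllable 1.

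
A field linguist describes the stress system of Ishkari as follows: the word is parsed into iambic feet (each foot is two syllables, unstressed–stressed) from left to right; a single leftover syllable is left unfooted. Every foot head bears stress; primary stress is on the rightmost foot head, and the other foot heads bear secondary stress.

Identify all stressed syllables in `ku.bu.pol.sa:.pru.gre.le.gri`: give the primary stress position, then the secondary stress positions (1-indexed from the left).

Parse left to right into iambic (σˈσ) feet: (ku.ˈbu) (pol.ˈsa:) (pru.ˈgre) (le.ˈgri).
Foot heads (stressed positions): 2, 4, 6, 8.
End Rule Rightmost: primary stress on the rightmost head = syllable 8.
Secondary stress on 2, 4, 6: ku.ˌbu.pol.ˌsa:.pru.ˌgre.le.ˈgri.

primary 8, secondary 2, 4, 6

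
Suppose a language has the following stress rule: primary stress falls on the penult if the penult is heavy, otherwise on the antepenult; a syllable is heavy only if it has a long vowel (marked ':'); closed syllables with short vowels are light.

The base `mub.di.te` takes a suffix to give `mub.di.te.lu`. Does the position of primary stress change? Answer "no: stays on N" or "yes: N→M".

yes: 1→2

Base `mub.di.te` (3 syllables):
  Weights: 1 mub L, 2 di L, 3 te L.
  The penult (syllable 2, di) is light, so stress falls on the antepenult (syllable 1, mub).
  → primary stress on syllable 1.
Suffixed `mub.di.te.lu` (4 syllables):
  Weights: 2 di L, 3 te L, 4 lu L.
  The penult (syllable 3, te) is light, so stress falls on the antepenult (syllable 2, di).
  → primary stress on syllable 2.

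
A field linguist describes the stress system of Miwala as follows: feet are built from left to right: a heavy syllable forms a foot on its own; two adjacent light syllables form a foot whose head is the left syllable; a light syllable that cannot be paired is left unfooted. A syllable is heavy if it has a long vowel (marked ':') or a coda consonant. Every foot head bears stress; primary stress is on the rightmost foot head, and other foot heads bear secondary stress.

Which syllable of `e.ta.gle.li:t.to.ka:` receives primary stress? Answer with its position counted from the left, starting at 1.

Weights: 1 e L, 2 ta L, 3 gle L, 4 li:t H, 5 to L, 6 ka: H.
Parse left to right (heavy = foot alone; LL = one foot; stranded L unfooted): (ˈe.ta) gle (ˈli:t) to (ˈka:).
Foot heads: 1, 4, 6.
Primary stress on the rightmost head = syllable 6.
Primary stress: syllable 6 → e.ta.gle.li:t.to.ˈka:.

6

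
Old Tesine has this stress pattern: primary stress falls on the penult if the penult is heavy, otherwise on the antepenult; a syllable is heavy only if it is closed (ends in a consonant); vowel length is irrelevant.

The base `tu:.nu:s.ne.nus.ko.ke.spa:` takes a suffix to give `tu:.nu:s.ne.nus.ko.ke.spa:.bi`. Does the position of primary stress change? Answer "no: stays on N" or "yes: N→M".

yes: 5→6

Base `tu:.nu:s.ne.nus.ko.ke.spa:` (7 syllables):
  Weights: 5 ko L, 6 ke L, 7 spa: L.
  The penult (syllable 6, ke) is light, so stress falls on the antepenult (syllable 5, ko).
  → primary stress on syllable 5.
Suffixed `tu:.nu:s.ne.nus.ko.ke.spa:.bi` (8 syllables):
  Weights: 6 ke L, 7 spa: L, 8 bi L.
  The penult (syllable 7, spa:) is light, so stress falls on the antepenult (syllable 6, ke).
  → primary stress on syllable 6.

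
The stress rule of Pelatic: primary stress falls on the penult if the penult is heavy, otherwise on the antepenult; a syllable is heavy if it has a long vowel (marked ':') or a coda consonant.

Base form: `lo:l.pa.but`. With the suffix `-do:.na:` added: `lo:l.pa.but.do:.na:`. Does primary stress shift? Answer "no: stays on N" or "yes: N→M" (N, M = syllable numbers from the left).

Base `lo:l.pa.but` (3 syllables):
  Weights: 1 lo:l H, 2 pa L, 3 but H.
  The penult (syllable 2, pa) is light, so stress falls on the antepenult (syllable 1, lo:l).
  → primary stress on syllable 1.
Suffixed `lo:l.pa.but.do:.na:` (5 syllables):
  Weights: 3 but H, 4 do: H, 5 na: H.
  The penult (syllable 4, do:) is heavy, so it takes stress.
  → primary stress on syllable 4.

yes: 1→4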